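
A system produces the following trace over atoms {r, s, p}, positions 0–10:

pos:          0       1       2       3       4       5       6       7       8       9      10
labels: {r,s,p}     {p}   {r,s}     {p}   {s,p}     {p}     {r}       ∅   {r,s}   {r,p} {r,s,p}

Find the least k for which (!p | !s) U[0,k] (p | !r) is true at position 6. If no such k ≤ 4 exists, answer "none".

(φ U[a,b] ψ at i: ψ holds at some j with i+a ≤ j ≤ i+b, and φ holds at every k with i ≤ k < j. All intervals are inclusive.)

Need earliest j ≥ 6 with (p | !r), and (!p | !s) at every k in [6,j-1].
  j=6: rhs fails.
  j=7: rhs holds; lhs holds on [6,6]. k = 1.

1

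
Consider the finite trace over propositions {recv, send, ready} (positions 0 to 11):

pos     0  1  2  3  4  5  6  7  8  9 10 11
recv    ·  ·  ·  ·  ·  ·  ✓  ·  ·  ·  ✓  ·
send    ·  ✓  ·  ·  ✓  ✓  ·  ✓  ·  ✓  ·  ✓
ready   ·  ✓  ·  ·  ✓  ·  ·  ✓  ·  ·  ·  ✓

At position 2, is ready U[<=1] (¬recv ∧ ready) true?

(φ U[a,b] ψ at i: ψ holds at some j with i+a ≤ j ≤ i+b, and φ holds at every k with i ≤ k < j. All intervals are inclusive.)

False

Need some j in [2,3] with (¬recv ∧ ready), and ready at every k in [2,j-1].
  j=2: (¬recv ∧ ready) false.
  j=3: (¬recv ∧ ready) false.
No j in the window works → until fails.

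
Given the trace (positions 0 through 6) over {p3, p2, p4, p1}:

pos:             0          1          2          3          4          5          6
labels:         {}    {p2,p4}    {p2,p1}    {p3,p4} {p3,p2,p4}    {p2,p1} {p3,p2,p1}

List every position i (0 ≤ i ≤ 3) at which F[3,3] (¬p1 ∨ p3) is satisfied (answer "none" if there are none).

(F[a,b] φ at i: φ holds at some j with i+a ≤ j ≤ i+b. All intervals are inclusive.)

Evaluate at each i in [0,3]:
  i=0: ✓ (witness j=3)
  i=1: ✓ (witness j=4)
  i=2: ✗ (none in [5,5])
  i=3: ✓ (witness j=6)

0, 1, 3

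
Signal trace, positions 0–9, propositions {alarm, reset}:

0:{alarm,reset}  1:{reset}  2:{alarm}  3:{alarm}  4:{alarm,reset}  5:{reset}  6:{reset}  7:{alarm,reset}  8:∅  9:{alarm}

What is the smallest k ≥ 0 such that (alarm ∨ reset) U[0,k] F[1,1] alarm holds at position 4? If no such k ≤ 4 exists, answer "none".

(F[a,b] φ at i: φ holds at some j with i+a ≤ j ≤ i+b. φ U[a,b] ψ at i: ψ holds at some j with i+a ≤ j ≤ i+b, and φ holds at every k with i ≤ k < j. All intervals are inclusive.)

2

Need earliest j ≥ 4 with F[1,1] alarm, and (alarm ∨ reset) at every k in [4,j-1].
  j=4: rhs fails.
  j=5: rhs fails.
  j=6: rhs holds; lhs holds on [4,5]. k = 2.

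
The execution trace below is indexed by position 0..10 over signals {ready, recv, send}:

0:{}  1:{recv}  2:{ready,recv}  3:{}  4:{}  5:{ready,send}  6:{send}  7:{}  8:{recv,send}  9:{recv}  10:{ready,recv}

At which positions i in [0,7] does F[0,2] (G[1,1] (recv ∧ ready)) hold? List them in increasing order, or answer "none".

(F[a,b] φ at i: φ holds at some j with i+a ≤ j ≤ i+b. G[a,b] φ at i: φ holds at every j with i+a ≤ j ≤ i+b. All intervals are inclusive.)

Evaluate at each i in [0,7]:
  i=0: ✓ (witness j=1)
  i=1: ✓ (witness j=1)
  i=2: ✗ (none in [2,4])
  i=3: ✗ (none in [3,5])
  i=4: ✗ (none in [4,6])
  i=5: ✗ (none in [5,7])
  i=6: ✗ (none in [6,8])
  i=7: ✓ (witness j=9)

0, 1, 7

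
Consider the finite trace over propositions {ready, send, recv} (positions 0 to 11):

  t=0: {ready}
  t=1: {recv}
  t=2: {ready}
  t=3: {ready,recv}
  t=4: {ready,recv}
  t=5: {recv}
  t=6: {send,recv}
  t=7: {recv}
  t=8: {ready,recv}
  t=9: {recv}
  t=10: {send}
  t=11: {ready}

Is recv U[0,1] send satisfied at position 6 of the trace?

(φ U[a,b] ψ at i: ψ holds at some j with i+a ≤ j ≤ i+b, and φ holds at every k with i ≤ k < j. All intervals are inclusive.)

Need some j in [6,7] with send, and recv at every k in [6,j-1].
  j=6: send holds; no prefix to check → satisfied.

Yes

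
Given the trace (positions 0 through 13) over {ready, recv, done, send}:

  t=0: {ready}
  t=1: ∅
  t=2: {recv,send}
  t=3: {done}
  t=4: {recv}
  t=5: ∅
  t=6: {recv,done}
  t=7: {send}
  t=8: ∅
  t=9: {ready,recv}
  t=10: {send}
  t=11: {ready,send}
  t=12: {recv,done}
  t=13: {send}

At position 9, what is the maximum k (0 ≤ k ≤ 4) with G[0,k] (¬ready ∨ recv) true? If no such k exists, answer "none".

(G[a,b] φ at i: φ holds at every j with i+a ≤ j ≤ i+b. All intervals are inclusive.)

(¬ready ∨ recv) must hold from j=9 onward; find where it first fails.
  j=9: holds
  j=10: holds
  j=11: fails
Holds on [9,10], so largest k = 1.

1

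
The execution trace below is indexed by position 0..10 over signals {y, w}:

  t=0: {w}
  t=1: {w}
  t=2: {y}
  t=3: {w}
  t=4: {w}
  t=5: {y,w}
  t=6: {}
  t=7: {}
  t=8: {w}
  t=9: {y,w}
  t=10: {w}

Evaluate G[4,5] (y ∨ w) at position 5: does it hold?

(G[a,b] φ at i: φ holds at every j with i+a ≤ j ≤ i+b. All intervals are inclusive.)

True

Check (y ∨ w) at every j in [9,10]:
  j=9: true
  j=10: true
All positions satisfy it → formula holds.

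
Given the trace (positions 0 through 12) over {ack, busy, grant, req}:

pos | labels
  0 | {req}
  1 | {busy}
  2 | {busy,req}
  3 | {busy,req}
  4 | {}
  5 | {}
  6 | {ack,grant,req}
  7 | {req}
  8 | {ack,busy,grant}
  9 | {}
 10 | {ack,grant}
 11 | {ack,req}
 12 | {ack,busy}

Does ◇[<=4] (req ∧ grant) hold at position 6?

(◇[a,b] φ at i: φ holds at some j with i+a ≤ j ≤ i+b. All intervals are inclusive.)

Check (req ∧ grant) at each j in [6,10]:
  j=6: true
  j=7: false
  j=8: false
  j=9: false
  j=10: false
Found at j=6 → formula holds.

Holds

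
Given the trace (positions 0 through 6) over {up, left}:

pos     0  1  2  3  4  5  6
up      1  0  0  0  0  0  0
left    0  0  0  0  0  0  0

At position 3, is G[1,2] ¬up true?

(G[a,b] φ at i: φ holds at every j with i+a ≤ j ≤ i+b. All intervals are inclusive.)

Check ¬up at every j in [4,5]:
  j=4: true
  j=5: true
All positions satisfy it → formula holds.

Holds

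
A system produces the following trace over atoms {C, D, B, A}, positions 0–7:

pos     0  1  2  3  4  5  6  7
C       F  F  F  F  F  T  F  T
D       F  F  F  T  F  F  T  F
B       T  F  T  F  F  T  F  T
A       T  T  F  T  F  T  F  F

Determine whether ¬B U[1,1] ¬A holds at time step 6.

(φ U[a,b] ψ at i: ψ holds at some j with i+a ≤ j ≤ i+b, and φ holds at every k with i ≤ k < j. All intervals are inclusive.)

True

Need some j in [7,7] with ¬A, and ¬B at every k in [6,j-1].
  j=7: ¬A holds; ¬B holds at every k in [6,6] → satisfied.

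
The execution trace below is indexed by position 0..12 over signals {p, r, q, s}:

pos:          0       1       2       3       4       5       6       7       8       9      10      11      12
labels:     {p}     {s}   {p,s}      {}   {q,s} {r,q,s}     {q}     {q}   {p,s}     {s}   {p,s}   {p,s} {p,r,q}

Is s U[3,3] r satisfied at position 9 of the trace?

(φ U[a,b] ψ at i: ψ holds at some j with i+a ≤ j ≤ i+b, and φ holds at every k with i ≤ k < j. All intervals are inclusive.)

True

Need some j in [12,12] with r, and s at every k in [9,j-1].
  j=12: r holds; s holds at every k in [9,11] → satisfied.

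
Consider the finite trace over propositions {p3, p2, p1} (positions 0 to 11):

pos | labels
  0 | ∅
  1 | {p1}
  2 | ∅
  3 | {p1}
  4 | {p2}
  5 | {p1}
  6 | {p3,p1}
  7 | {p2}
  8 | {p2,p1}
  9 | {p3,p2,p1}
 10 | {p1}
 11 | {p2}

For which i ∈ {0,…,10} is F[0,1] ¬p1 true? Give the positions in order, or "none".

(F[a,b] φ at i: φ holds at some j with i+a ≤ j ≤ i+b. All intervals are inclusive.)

Evaluate at each i in [0,10]:
  i=0: ✓ (witness j=0)
  i=1: ✓ (witness j=2)
  i=2: ✓ (witness j=2)
  i=3: ✓ (witness j=4)
  i=4: ✓ (witness j=4)
  i=5: ✗ (none in [5,6])
  i=6: ✓ (witness j=7)
  i=7: ✓ (witness j=7)
  i=8: ✗ (none in [8,9])
  i=9: ✗ (none in [9,10])
  i=10: ✓ (witness j=11)

0, 1, 2, 3, 4, 6, 7, 10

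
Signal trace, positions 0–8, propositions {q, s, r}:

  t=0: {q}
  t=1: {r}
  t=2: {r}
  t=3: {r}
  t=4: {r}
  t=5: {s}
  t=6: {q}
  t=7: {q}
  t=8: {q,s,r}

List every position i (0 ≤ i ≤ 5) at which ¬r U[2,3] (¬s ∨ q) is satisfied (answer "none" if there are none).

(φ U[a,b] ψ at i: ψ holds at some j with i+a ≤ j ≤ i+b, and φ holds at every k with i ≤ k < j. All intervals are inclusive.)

5

Evaluate at each i in [0,5]:
  i=0: ✗ (lhs fails at k=1 before rhs at j=2)
  i=1: ✗ (lhs fails at k=1 before rhs at j=3)
  i=2: ✗ (lhs fails at k=2 before rhs at j=4)
  i=3: ✗ (lhs fails at k=3 before rhs at j=6)
  i=4: ✗ (lhs fails at k=4 before rhs at j=6)
  i=5: ✓ (rhs at j=7; lhs holds on [5,6])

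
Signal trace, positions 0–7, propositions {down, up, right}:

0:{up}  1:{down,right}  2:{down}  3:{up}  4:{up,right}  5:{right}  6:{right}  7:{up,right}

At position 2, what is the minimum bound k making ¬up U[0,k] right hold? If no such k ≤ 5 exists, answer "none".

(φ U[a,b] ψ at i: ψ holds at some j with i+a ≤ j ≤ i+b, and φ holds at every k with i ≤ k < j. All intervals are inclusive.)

Need earliest j ≥ 2 with right, and ¬up at every k in [2,j-1].
  j=2: rhs fails.
  j=3: rhs fails.
  j=4: rhs holds but lhs fails at k=3.
  j=5: rhs holds but lhs fails at k=3.
  j=6: rhs holds but lhs fails at k=3.
  j=7: rhs holds but lhs fails at k=3.
No witness within the range → none.

none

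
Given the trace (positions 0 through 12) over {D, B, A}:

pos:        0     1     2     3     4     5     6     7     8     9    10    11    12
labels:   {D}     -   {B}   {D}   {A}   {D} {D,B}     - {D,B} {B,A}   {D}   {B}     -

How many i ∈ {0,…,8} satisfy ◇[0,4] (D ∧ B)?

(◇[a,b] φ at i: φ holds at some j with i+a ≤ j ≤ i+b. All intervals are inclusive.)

7

Evaluate at each i in [0,8]:
  i=0: ✗ (none in [0,4])
  i=1: ✗ (none in [1,5])
  i=2: ✓ (witness j=6)
  i=3: ✓ (witness j=6)
  i=4: ✓ (witness j=6)
  i=5: ✓ (witness j=6)
  i=6: ✓ (witness j=6)
  i=7: ✓ (witness j=8)
  i=8: ✓ (witness j=8)
Positions where it holds: {2, 3, 4, 5, 6, 7, 8} → 7.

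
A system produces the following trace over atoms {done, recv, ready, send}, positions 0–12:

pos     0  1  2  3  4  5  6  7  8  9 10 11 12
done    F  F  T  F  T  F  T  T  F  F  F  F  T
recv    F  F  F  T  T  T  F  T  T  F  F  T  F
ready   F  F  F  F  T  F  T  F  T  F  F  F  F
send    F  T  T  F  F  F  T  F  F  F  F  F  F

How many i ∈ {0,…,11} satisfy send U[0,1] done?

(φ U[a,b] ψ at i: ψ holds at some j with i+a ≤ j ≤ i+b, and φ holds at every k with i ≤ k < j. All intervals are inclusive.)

5

Evaluate at each i in [0,11]:
  i=0: ✗ (no rhs in [0,1])
  i=1: ✓ (rhs at j=2; lhs holds on [1,1])
  i=2: ✓ (rhs at j=2)
  i=3: ✗ (lhs fails at k=3 before rhs at j=4)
  i=4: ✓ (rhs at j=4)
  i=5: ✗ (lhs fails at k=5 before rhs at j=6)
  i=6: ✓ (rhs at j=6)
  i=7: ✓ (rhs at j=7)
  i=8: ✗ (no rhs in [8,9])
  i=9: ✗ (no rhs in [9,10])
  i=10: ✗ (no rhs in [10,11])
  i=11: ✗ (lhs fails at k=11 before rhs at j=12)
Positions where it holds: {1, 2, 4, 6, 7} → 5.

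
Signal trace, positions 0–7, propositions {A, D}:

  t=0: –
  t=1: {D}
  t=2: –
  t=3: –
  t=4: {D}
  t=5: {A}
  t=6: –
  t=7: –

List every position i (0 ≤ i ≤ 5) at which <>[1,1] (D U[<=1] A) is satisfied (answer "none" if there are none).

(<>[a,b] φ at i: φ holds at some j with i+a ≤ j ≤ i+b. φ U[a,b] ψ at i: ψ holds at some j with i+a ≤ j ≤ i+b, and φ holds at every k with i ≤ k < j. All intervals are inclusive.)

Evaluate at each i in [0,5]:
  i=0: ✗ (none in [1,1])
  i=1: ✗ (none in [2,2])
  i=2: ✗ (none in [3,3])
  i=3: ✓ (witness j=4)
  i=4: ✓ (witness j=5)
  i=5: ✗ (none in [6,6])

3, 4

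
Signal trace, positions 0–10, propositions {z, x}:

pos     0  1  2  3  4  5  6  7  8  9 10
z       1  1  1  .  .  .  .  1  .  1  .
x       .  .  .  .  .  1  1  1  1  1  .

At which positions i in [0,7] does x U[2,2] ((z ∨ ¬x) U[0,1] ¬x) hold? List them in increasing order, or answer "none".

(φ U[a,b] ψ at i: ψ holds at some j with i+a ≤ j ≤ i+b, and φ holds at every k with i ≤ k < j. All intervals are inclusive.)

7

Evaluate at each i in [0,7]:
  i=0: ✗ (lhs fails at k=0 before rhs at j=2)
  i=1: ✗ (lhs fails at k=1 before rhs at j=3)
  i=2: ✗ (lhs fails at k=2 before rhs at j=4)
  i=3: ✗ (no rhs in [5,5])
  i=4: ✗ (no rhs in [6,6])
  i=5: ✗ (no rhs in [7,7])
  i=6: ✗ (no rhs in [8,8])
  i=7: ✓ (rhs at j=9; lhs holds on [7,8])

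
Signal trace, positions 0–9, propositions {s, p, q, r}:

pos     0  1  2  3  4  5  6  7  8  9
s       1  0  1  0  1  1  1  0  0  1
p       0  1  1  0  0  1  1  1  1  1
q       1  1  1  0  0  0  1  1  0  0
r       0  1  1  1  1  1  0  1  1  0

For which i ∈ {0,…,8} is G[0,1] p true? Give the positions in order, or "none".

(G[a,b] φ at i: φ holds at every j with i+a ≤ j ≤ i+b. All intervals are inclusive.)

Evaluate at each i in [0,8]:
  i=0: ✗ (fails at j=0)
  i=1: ✓ (all of [1,2])
  i=2: ✗ (fails at j=3)
  i=3: ✗ (fails at j=3)
  i=4: ✗ (fails at j=4)
  i=5: ✓ (all of [5,6])
  i=6: ✓ (all of [6,7])
  i=7: ✓ (all of [7,8])
  i=8: ✓ (all of [8,9])

1, 5, 6, 7, 8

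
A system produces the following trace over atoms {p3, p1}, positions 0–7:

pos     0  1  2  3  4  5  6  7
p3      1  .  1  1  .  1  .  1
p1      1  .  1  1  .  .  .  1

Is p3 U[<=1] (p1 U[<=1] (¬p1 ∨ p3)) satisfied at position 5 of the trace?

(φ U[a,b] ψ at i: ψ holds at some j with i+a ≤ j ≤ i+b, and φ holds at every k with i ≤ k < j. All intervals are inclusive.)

True

Need some j in [5,6] with (p1 U[<=1] (¬p1 ∨ p3)), and p3 at every k in [5,j-1].
  j=5: (p1 U[<=1] (¬p1 ∨ p3)) holds; no prefix to check → satisfied.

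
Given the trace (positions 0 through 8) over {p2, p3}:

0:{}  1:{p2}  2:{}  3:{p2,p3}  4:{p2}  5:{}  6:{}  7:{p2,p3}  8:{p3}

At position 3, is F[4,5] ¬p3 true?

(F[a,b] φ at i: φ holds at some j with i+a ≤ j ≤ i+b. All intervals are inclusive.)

No

Check ¬p3 at each j in [7,8]:
  j=7: false
  j=8: false
No position in the window satisfies it → formula fails.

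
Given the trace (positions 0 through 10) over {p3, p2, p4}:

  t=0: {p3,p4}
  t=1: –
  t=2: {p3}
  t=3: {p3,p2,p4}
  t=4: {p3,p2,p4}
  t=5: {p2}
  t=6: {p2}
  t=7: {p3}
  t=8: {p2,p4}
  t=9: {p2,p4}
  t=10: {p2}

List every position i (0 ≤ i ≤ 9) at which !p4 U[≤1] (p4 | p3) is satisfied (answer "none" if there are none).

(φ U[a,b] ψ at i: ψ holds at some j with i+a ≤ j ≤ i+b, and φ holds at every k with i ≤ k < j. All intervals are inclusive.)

Evaluate at each i in [0,9]:
  i=0: ✓ (rhs at j=0)
  i=1: ✓ (rhs at j=2; lhs holds on [1,1])
  i=2: ✓ (rhs at j=2)
  i=3: ✓ (rhs at j=3)
  i=4: ✓ (rhs at j=4)
  i=5: ✗ (no rhs in [5,6])
  i=6: ✓ (rhs at j=7; lhs holds on [6,6])
  i=7: ✓ (rhs at j=7)
  i=8: ✓ (rhs at j=8)
  i=9: ✓ (rhs at j=9)

0, 1, 2, 3, 4, 6, 7, 8, 9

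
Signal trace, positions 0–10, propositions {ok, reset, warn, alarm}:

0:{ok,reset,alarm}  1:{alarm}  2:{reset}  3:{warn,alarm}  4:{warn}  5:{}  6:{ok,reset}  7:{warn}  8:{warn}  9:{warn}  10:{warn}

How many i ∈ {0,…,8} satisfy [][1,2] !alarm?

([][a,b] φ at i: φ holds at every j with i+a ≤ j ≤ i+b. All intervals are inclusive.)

Evaluate at each i in [0,8]:
  i=0: ✗ (fails at j=1)
  i=1: ✗ (fails at j=3)
  i=2: ✗ (fails at j=3)
  i=3: ✓ (all of [4,5])
  i=4: ✓ (all of [5,6])
  i=5: ✓ (all of [6,7])
  i=6: ✓ (all of [7,8])
  i=7: ✓ (all of [8,9])
  i=8: ✓ (all of [9,10])
Positions where it holds: {3, 4, 5, 6, 7, 8} → 6.

6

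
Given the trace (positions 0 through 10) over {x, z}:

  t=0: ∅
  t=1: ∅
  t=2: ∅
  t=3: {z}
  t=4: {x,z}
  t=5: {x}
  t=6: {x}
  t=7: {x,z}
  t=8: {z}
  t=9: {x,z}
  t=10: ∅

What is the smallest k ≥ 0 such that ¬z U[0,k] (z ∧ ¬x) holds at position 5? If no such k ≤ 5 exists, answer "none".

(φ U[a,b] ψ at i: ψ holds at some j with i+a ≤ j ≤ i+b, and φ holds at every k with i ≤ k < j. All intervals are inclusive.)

none

Need earliest j ≥ 5 with (z ∧ ¬x), and ¬z at every k in [5,j-1].
  j=5: rhs fails.
  j=6: rhs fails.
  j=7: rhs fails.
  j=8: rhs holds but lhs fails at k=7.
  j=9: rhs fails.
  j=10: rhs fails.
No witness within the range → none.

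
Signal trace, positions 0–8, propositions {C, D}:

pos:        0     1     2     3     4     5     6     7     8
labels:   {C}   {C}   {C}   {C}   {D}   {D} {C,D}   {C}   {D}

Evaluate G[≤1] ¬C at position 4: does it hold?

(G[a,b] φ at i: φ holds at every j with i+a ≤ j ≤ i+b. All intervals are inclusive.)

True

Check ¬C at every j in [4,5]:
  j=4: true
  j=5: true
All positions satisfy it → formula holds.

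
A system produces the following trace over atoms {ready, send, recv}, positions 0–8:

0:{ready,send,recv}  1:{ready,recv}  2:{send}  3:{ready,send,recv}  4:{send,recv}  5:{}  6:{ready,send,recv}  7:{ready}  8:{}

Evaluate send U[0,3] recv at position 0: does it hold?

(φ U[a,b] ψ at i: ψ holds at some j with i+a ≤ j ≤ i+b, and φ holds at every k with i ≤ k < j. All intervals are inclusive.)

Need some j in [0,3] with recv, and send at every k in [0,j-1].
  j=0: recv holds; no prefix to check → satisfied.

True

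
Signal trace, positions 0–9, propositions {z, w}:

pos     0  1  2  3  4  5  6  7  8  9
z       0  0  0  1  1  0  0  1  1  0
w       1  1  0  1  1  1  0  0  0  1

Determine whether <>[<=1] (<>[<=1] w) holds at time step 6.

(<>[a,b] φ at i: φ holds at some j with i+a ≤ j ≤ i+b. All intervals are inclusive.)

False

Check <>[<=1] w at each j in [6,7]:
  j=6: fails (none in [6,7])
  j=7: fails (none in [7,8])
No position in the window satisfies it → formula fails.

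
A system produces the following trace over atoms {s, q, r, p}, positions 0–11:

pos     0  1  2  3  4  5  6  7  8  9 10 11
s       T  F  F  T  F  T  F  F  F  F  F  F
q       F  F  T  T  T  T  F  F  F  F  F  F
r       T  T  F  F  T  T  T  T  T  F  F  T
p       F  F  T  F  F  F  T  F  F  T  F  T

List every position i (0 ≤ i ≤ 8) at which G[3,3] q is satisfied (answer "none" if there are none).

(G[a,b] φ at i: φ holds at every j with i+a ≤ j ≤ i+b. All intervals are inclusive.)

Evaluate at each i in [0,8]:
  i=0: ✓ (all of [3,3])
  i=1: ✓ (all of [4,4])
  i=2: ✓ (all of [5,5])
  i=3: ✗ (fails at j=6)
  i=4: ✗ (fails at j=7)
  i=5: ✗ (fails at j=8)
  i=6: ✗ (fails at j=9)
  i=7: ✗ (fails at j=10)
  i=8: ✗ (fails at j=11)

0, 1, 2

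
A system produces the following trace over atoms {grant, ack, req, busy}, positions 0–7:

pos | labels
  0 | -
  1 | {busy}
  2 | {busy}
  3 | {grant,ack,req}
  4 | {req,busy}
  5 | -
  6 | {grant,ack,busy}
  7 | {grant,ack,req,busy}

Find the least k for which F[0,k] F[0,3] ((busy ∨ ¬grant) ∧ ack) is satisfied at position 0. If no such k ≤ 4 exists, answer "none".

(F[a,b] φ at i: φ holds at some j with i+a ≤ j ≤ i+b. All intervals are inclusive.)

3

Scan j = 0,1,… for F[0,3] ((busy ∨ ¬grant) ∧ ack):
  j=0: fails
  j=1: fails
  j=2: fails
  j=3: holds
First hit at j=3, so smallest k = 3-0 = 3.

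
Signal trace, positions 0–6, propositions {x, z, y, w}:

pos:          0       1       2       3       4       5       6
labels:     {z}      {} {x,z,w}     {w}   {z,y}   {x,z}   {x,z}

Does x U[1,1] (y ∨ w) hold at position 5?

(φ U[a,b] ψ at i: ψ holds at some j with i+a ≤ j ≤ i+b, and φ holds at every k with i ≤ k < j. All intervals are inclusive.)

Need some j in [6,6] with (y ∨ w), and x at every k in [5,j-1].
  j=6: (y ∨ w) false.
No j in the window works → until fails.

Does not hold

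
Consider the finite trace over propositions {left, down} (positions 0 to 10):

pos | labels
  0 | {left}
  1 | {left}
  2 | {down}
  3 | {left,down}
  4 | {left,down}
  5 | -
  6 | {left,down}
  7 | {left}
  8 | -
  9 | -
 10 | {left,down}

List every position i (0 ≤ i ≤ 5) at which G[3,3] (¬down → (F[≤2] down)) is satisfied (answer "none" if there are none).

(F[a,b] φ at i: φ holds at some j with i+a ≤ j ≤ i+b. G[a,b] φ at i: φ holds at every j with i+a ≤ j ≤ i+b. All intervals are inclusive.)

Evaluate at each i in [0,5]:
  i=0: ✓ (all of [3,3])
  i=1: ✓ (all of [4,4])
  i=2: ✓ (all of [5,5])
  i=3: ✓ (all of [6,6])
  i=4: ✗ (fails at j=7)
  i=5: ✓ (all of [8,8])

0, 1, 2, 3, 5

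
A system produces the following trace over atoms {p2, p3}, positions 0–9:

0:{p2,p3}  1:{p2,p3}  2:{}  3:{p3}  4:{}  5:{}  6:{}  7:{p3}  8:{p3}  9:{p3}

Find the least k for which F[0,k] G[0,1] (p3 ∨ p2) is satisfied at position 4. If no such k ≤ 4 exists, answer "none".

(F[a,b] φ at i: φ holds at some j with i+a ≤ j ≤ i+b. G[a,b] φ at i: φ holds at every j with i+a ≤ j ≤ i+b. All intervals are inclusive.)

3

Scan j = 4,5,… for G[0,1] (p3 ∨ p2):
  j=4: fails
  j=5: fails
  j=6: fails
  j=7: holds
First hit at j=7, so smallest k = 7-4 = 3.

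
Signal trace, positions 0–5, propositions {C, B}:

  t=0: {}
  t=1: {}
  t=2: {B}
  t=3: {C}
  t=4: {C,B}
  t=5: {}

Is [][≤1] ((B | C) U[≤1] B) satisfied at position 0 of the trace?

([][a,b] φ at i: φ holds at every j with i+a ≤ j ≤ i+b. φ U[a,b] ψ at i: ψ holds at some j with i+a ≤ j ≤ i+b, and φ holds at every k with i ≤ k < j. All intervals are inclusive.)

No

Check ((B | C) U[≤1] B) at every j in [0,1]:
  j=0: fails
  j=1: fails
Fails at j=0 → formula fails.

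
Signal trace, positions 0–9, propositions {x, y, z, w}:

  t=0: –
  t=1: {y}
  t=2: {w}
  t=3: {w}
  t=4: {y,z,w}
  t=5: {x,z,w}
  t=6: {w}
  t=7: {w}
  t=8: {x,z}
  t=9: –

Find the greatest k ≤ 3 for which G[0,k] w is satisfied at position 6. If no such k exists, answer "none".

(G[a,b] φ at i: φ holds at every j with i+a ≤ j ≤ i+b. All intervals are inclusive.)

1

w must hold from j=6 onward; find where it first fails.
  j=6: holds
  j=7: holds
  j=8: fails
Holds on [6,7], so largest k = 1.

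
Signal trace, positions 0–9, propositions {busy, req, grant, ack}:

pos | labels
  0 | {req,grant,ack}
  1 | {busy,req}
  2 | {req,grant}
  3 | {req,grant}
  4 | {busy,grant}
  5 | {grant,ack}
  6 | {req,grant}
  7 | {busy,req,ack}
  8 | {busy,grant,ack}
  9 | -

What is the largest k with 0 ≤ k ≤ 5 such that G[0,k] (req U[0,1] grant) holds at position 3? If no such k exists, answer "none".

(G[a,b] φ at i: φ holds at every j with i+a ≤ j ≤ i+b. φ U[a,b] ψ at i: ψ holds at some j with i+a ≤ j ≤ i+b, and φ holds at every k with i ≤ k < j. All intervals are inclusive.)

(req U[0,1] grant) must hold from j=3 onward; find where it first fails.
  j=3: holds
  j=4: holds
  j=5: holds
  j=6: holds
  j=7: holds
  j=8: holds
Holds through j=8; largest k = 5.

5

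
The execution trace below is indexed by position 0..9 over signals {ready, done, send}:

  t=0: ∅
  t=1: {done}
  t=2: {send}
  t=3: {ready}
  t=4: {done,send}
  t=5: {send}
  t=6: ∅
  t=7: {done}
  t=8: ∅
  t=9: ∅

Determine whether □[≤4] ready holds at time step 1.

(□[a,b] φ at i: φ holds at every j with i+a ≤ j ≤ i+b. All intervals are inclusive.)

Check ready at every j in [1,5]:
  j=1: false
  j=2: false
  j=3: true
  j=4: false
  j=5: false
Fails at j=1 → formula fails.

No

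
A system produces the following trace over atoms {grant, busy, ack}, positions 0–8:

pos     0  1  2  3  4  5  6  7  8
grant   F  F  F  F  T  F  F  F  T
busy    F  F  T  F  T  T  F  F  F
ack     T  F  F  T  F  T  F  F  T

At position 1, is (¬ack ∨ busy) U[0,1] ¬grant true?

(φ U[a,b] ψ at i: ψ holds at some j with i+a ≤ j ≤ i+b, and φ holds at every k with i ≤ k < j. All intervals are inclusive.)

Holds

Need some j in [1,2] with ¬grant, and (¬ack ∨ busy) at every k in [1,j-1].
  j=1: ¬grant holds; no prefix to check → satisfied.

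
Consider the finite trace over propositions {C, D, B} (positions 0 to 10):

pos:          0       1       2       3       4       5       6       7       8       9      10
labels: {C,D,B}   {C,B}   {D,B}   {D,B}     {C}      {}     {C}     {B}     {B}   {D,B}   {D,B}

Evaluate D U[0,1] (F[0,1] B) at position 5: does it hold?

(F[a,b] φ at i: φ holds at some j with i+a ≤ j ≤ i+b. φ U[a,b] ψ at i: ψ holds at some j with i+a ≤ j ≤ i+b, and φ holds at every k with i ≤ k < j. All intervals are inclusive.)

Does not hold

Need some j in [5,6] with F[0,1] B, and D at every k in [5,j-1].
  j=5: F[0,1] B — fails (none in [5,6]).
  j=6: F[0,1] B holds, but D fails at k=5 → not this j.
No j in the window works → until fails.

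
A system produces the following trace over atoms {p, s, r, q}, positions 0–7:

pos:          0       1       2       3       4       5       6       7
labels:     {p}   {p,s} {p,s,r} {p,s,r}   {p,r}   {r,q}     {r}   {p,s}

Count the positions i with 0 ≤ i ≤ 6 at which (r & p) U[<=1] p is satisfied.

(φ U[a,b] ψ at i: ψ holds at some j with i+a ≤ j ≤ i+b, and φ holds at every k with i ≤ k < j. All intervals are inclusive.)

Evaluate at each i in [0,6]:
  i=0: ✓ (rhs at j=0)
  i=1: ✓ (rhs at j=1)
  i=2: ✓ (rhs at j=2)
  i=3: ✓ (rhs at j=3)
  i=4: ✓ (rhs at j=4)
  i=5: ✗ (no rhs in [5,6])
  i=6: ✗ (lhs fails at k=6 before rhs at j=7)
Positions where it holds: {0, 1, 2, 3, 4} → 5.

5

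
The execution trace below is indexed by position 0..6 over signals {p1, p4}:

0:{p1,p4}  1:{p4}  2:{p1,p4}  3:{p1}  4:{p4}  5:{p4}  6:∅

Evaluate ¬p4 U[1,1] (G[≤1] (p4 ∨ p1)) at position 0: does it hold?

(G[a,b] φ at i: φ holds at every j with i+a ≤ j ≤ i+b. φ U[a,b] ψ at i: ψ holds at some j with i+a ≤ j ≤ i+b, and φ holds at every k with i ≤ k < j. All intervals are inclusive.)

False

Need some j in [1,1] with G[≤1] (p4 ∨ p1), and ¬p4 at every k in [0,j-1].
  j=1: G[≤1] (p4 ∨ p1) holds, but ¬p4 fails at k=0 → not this j.
No j in the window works → until fails.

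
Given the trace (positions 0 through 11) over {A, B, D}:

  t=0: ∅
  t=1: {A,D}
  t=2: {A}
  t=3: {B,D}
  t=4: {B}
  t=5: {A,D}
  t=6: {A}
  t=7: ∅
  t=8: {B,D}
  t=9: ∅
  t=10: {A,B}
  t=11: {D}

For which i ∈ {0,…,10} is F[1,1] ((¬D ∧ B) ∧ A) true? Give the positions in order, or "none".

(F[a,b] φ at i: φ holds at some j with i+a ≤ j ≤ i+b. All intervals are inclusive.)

9

Evaluate at each i in [0,10]:
  i=0: ✗ (none in [1,1])
  i=1: ✗ (none in [2,2])
  i=2: ✗ (none in [3,3])
  i=3: ✗ (none in [4,4])
  i=4: ✗ (none in [5,5])
  i=5: ✗ (none in [6,6])
  i=6: ✗ (none in [7,7])
  i=7: ✗ (none in [8,8])
  i=8: ✗ (none in [9,9])
  i=9: ✓ (witness j=10)
  i=10: ✗ (none in [11,11])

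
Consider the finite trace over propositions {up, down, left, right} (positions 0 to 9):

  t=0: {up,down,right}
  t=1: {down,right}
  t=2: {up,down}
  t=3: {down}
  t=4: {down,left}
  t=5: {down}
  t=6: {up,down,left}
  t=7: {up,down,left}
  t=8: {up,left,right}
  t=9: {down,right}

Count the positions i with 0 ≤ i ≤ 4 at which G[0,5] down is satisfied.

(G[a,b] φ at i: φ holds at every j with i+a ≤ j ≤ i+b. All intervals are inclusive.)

Evaluate at each i in [0,4]:
  i=0: ✓ (all of [0,5])
  i=1: ✓ (all of [1,6])
  i=2: ✓ (all of [2,7])
  i=3: ✗ (fails at j=8)
  i=4: ✗ (fails at j=8)
Positions where it holds: {0, 1, 2} → 3.

3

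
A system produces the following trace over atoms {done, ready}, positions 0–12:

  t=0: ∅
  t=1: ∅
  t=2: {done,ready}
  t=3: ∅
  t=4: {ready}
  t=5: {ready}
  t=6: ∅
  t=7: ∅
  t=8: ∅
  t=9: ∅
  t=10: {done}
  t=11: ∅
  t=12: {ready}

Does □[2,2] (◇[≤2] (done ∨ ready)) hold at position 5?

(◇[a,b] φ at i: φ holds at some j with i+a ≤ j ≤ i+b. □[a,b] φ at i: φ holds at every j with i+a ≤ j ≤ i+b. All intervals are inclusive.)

Check ◇[≤2] (done ∨ ready) at every j in [7,7]:
  j=7: fails (none in [7,9])
Fails at j=7 → formula fails.

No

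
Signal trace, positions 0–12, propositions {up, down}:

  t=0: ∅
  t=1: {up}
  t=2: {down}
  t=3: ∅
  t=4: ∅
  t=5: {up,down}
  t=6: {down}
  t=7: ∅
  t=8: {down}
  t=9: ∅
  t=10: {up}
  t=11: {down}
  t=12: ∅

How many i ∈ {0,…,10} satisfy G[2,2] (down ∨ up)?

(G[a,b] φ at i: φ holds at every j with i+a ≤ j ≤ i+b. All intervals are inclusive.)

6

Evaluate at each i in [0,10]:
  i=0: ✓ (all of [2,2])
  i=1: ✗ (fails at j=3)
  i=2: ✗ (fails at j=4)
  i=3: ✓ (all of [5,5])
  i=4: ✓ (all of [6,6])
  i=5: ✗ (fails at j=7)
  i=6: ✓ (all of [8,8])
  i=7: ✗ (fails at j=9)
  i=8: ✓ (all of [10,10])
  i=9: ✓ (all of [11,11])
  i=10: ✗ (fails at j=12)
Positions where it holds: {0, 3, 4, 6, 8, 9} → 6.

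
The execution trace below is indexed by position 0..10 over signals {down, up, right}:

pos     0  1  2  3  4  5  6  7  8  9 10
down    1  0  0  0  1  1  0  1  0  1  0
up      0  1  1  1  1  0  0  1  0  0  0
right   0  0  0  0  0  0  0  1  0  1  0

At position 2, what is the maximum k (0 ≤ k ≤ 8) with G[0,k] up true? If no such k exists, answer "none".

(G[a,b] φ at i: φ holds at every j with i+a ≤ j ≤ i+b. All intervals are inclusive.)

2

up must hold from j=2 onward; find where it first fails.
  j=2: holds
  j=3: holds
  j=4: holds
  j=5: fails
Holds on [2,4], so largest k = 2.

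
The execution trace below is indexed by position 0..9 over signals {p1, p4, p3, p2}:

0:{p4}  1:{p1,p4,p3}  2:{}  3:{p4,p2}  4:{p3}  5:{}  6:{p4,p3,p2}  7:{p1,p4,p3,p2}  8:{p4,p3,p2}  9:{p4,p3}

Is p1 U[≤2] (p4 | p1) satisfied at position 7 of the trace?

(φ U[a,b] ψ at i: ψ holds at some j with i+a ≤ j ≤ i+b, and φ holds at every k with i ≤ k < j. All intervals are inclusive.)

Need some j in [7,9] with (p4 | p1), and p1 at every k in [7,j-1].
  j=7: (p4 | p1) holds; no prefix to check → satisfied.

Yes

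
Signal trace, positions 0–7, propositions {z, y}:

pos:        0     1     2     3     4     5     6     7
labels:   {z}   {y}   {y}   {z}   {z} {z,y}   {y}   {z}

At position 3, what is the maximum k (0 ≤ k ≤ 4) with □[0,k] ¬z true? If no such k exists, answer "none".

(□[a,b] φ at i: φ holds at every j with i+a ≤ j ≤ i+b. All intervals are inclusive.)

¬z must hold from j=3 onward; find where it first fails.
  j=3: fails → no k works.

none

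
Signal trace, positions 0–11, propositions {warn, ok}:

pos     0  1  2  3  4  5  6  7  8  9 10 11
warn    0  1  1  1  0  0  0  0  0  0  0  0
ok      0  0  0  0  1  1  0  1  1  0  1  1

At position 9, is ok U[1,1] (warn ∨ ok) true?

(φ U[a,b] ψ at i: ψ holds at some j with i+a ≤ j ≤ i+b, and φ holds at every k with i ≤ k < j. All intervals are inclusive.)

False

Need some j in [10,10] with (warn ∨ ok), and ok at every k in [9,j-1].
  j=10: (warn ∨ ok) holds, but ok fails at k=9 → not this j.
No j in the window works → until fails.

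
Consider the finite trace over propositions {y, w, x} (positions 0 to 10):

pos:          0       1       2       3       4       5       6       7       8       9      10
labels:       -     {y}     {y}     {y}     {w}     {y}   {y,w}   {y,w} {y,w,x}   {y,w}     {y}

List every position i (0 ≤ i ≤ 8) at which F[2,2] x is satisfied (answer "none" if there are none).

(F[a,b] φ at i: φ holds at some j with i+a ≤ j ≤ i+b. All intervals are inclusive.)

Evaluate at each i in [0,8]:
  i=0: ✗ (none in [2,2])
  i=1: ✗ (none in [3,3])
  i=2: ✗ (none in [4,4])
  i=3: ✗ (none in [5,5])
  i=4: ✗ (none in [6,6])
  i=5: ✗ (none in [7,7])
  i=6: ✓ (witness j=8)
  i=7: ✗ (none in [9,9])
  i=8: ✗ (none in [10,10])

6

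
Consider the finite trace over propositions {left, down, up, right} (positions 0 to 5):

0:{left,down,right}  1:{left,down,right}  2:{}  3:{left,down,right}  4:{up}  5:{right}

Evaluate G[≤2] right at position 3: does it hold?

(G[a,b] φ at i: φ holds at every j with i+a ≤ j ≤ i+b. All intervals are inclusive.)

No

Check right at every j in [3,5]:
  j=3: true
  j=4: false
  j=5: true
Fails at j=4 → formula fails.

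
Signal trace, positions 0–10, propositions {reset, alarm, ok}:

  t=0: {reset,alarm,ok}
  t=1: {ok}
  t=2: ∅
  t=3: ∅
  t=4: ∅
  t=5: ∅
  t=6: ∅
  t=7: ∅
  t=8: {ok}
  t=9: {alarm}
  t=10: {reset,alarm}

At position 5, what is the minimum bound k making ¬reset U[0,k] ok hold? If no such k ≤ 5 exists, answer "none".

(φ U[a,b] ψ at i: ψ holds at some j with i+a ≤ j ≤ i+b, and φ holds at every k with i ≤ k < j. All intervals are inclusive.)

3

Need earliest j ≥ 5 with ok, and ¬reset at every k in [5,j-1].
  j=5: rhs fails.
  j=6: rhs fails.
  j=7: rhs fails.
  j=8: rhs holds; lhs holds on [5,7]. k = 3.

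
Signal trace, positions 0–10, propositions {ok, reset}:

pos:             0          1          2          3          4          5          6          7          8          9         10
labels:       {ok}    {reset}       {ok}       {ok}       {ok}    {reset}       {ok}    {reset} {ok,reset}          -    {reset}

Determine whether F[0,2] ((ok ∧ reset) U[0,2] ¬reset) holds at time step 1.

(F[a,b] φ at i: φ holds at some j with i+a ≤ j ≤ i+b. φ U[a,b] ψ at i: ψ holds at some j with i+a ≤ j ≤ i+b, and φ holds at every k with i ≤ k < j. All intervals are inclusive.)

Check ((ok ∧ reset) U[0,2] ¬reset) at each j in [1,3]:
  j=1: fails
  j=2: holds
  j=3: holds
Found at j=2 → formula holds.

Holds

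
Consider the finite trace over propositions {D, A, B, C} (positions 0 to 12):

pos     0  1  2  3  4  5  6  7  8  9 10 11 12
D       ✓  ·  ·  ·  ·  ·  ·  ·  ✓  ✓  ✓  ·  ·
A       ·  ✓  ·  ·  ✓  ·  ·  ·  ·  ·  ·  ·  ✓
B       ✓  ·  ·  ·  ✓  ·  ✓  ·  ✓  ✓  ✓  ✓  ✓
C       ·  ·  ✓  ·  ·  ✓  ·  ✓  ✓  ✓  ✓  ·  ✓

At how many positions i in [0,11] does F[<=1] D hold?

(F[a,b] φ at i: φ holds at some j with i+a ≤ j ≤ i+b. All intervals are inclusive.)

5

Evaluate at each i in [0,11]:
  i=0: ✓ (witness j=0)
  i=1: ✗ (none in [1,2])
  i=2: ✗ (none in [2,3])
  i=3: ✗ (none in [3,4])
  i=4: ✗ (none in [4,5])
  i=5: ✗ (none in [5,6])
  i=6: ✗ (none in [6,7])
  i=7: ✓ (witness j=8)
  i=8: ✓ (witness j=8)
  i=9: ✓ (witness j=9)
  i=10: ✓ (witness j=10)
  i=11: ✗ (none in [11,12])
Positions where it holds: {0, 7, 8, 9, 10} → 5.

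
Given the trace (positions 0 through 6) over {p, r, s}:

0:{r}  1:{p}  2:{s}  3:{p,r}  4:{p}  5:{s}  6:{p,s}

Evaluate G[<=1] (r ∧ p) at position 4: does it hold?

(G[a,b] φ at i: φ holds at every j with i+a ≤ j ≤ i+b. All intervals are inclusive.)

Check (r ∧ p) at every j in [4,5]:
  j=4: false
  j=5: false
Fails at j=4 → formula fails.

No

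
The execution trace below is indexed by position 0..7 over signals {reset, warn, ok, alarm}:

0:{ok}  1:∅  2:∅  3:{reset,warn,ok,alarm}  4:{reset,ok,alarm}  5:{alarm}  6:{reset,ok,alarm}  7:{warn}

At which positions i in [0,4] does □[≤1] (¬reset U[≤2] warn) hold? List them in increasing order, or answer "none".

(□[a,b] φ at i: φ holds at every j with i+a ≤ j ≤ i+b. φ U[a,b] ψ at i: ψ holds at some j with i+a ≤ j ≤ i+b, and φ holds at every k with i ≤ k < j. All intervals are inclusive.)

1, 2

Evaluate at each i in [0,4]:
  i=0: ✗ (fails at j=0)
  i=1: ✓ (all of [1,2])
  i=2: ✓ (all of [2,3])
  i=3: ✗ (fails at j=4)
  i=4: ✗ (fails at j=4)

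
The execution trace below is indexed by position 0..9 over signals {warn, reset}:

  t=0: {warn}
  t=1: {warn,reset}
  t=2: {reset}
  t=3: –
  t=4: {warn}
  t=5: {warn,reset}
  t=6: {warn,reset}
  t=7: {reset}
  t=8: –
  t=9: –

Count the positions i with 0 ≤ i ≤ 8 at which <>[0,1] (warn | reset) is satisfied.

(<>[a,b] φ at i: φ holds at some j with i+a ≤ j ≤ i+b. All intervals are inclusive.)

Evaluate at each i in [0,8]:
  i=0: ✓ (witness j=0)
  i=1: ✓ (witness j=1)
  i=2: ✓ (witness j=2)
  i=3: ✓ (witness j=4)
  i=4: ✓ (witness j=4)
  i=5: ✓ (witness j=5)
  i=6: ✓ (witness j=6)
  i=7: ✓ (witness j=7)
  i=8: ✗ (none in [8,9])
Positions where it holds: {0, 1, 2, 3, 4, 5, 6, 7} → 8.

8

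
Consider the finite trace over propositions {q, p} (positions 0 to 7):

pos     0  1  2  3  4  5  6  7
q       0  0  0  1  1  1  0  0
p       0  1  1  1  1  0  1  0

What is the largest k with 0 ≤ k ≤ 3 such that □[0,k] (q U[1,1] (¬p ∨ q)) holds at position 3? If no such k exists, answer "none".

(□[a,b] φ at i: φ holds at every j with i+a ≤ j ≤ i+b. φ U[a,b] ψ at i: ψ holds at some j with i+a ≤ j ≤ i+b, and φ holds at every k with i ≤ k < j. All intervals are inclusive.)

1

(q U[1,1] (¬p ∨ q)) must hold from j=3 onward; find where it first fails.
  j=3: holds
  j=4: holds
  j=5: fails
Holds on [3,4], so largest k = 1.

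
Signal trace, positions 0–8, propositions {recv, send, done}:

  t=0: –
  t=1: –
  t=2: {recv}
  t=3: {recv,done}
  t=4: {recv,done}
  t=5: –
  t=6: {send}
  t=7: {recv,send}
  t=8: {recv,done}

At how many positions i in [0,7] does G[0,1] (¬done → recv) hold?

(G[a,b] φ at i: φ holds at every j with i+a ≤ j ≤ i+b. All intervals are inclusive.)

Evaluate at each i in [0,7]:
  i=0: ✗ (fails at j=0)
  i=1: ✗ (fails at j=1)
  i=2: ✓ (all of [2,3])
  i=3: ✓ (all of [3,4])
  i=4: ✗ (fails at j=5)
  i=5: ✗ (fails at j=5)
  i=6: ✗ (fails at j=6)
  i=7: ✓ (all of [7,8])
Positions where it holds: {2, 3, 7} → 3.

3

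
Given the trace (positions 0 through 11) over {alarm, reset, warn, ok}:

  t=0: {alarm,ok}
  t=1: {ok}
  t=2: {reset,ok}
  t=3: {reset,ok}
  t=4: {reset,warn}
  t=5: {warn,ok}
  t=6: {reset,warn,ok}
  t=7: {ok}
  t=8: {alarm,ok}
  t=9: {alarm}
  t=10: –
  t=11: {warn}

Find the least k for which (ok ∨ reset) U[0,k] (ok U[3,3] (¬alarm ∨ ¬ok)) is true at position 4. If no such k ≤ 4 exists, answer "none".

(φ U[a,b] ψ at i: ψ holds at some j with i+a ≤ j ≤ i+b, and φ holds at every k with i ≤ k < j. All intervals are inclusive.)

Need earliest j ≥ 4 with (ok U[3,3] (¬alarm ∨ ¬ok)), and (ok ∨ reset) at every k in [4,j-1].
  j=4: rhs fails.
  j=5: rhs fails.
  j=6: rhs holds; lhs holds on [4,5]. k = 2.

2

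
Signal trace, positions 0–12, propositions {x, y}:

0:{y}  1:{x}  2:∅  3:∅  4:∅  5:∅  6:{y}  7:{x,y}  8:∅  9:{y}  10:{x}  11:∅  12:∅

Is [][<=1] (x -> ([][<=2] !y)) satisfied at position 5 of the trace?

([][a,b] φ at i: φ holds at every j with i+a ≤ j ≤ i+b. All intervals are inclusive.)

Check (x -> ([][<=2] !y)) at every j in [5,6]:
  j=5: antecedent false → ✓
  j=6: antecedent false → ✓
All positions satisfy it → formula holds.

True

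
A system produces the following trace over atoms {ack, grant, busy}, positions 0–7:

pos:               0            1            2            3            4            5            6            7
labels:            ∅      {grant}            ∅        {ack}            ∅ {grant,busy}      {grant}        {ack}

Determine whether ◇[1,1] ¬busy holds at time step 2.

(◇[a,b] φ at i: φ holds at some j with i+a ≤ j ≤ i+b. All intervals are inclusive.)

Yes

Check ¬busy at each j in [3,3]:
  j=3: true
Found at j=3 → formula holds.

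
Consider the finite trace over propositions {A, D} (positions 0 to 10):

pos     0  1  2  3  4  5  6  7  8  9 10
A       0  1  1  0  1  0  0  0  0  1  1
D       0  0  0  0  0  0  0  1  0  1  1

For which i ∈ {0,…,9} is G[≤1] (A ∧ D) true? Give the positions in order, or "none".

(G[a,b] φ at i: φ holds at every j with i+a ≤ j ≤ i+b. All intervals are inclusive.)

Evaluate at each i in [0,9]:
  i=0: ✗ (fails at j=0)
  i=1: ✗ (fails at j=1)
  i=2: ✗ (fails at j=2)
  i=3: ✗ (fails at j=3)
  i=4: ✗ (fails at j=4)
  i=5: ✗ (fails at j=5)
  i=6: ✗ (fails at j=6)
  i=7: ✗ (fails at j=7)
  i=8: ✗ (fails at j=8)
  i=9: ✓ (all of [9,10])

9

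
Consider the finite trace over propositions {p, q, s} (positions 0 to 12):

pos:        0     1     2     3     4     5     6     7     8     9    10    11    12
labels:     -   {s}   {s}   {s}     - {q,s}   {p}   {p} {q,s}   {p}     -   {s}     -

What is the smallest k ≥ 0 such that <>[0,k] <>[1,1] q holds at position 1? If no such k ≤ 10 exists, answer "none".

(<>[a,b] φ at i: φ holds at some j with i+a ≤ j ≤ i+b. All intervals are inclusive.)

Scan j = 1,2,… for <>[1,1] q:
  j=1: fails
  j=2: fails
  j=3: fails
  j=4: holds
First hit at j=4, so smallest k = 4-1 = 3.

3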